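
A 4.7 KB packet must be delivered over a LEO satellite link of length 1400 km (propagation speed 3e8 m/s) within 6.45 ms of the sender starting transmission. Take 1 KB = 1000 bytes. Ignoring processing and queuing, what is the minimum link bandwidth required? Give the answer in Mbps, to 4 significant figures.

L = 37600 bits.
Propagation delay = 1400000 / 300000000 = 4.66667 ms.
Transmission budget = 6.45 − 4.66667 = 1.78333 ms.
R ≥ L / t_tx = 37600 bits / 0.00178333 s = 21.08 Mbps.

21.08 Mbps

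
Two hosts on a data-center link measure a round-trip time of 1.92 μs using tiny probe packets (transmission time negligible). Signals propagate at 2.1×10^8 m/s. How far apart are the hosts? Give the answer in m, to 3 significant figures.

202 m

One-way propagation = RTT/2 = 0.96 μs.
d = s × t = 210000000 × 9.6e-07 = 202 m.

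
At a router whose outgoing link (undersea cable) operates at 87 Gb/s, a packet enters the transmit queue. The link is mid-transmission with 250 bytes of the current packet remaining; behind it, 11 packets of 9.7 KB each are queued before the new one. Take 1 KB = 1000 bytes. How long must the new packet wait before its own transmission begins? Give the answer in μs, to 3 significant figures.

Each queued packet: L/R = 77600/87000000000 = 0.891954 μs.
11 queued → 9.81149 μs.
Plus remaining 2000 bits of current packet: 0.0229885 μs.
Queuing delay = 9.83 μs.

9.83 μs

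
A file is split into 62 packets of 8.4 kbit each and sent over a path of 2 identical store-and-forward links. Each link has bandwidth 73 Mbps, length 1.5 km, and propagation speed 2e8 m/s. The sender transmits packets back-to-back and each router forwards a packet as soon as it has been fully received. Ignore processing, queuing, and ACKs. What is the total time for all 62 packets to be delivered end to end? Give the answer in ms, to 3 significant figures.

Per-hop transmission t_tx = L/R = 8400/73000000 = 0.115068 ms.
Per-hop propagation t_prop = 1500/200000000 = 0.0075 ms.
Pipeline fill: first packet needs 2·t_tx to clear all hops; remaining 61 packets each add one t_tx.
Total = (2+62-1)·t_tx + 2·t_prop = 63·0.115068 + 2·0.0075 = 7.26 ms.

7.26 ms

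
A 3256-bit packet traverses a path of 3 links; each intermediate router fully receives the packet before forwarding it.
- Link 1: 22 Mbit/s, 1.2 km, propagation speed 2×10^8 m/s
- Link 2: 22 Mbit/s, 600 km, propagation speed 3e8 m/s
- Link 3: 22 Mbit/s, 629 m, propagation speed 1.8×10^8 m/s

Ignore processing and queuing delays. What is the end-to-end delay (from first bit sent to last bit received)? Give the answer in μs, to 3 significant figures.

Transmission delay per hop = L/R = 3256/22000000 = 148 μs; 3 hops → 444 μs.
Propagation delays (d/s per hop): 6, 2000, 3.49444 μs; sum = 2009.49 μs.
End-to-end = 2450 μs.

2450 μs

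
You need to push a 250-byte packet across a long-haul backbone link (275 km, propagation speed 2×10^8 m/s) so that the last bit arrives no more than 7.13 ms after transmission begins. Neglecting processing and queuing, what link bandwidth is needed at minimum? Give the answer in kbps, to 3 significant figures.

L = 2000 bits.
Propagation delay = 275000 / 200000000 = 1.375 ms.
Transmission budget = 7.13 − 1.375 = 5.755 ms.
R ≥ L / t_tx = 2000 bits / 0.005755 s = 348 kbps.

348 kbps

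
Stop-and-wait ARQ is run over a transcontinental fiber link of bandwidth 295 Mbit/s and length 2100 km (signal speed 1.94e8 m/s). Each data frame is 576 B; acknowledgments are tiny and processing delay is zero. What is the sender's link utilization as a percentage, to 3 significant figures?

0.0721 %

t_tx = L/R = 4608/295000000 = 1.56203e-05 s.
t_prop = 2100000/194000000 = 0.0108247 s; RTT = 0.0216495 s.
Cycle = t_tx + RTT = 0.0216651 s.
Utilization = t_tx / cycle = 1.56203e-05/0.0216651 = 0.0721 %.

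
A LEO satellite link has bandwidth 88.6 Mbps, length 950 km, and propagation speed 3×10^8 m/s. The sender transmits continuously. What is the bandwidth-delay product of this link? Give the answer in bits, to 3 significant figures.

281000 bits

Propagation delay = 950000 / 300000000 = 0.00316667 s.
BDP = R × t_prop = 88600000 × 0.00316667 = 280567 bits.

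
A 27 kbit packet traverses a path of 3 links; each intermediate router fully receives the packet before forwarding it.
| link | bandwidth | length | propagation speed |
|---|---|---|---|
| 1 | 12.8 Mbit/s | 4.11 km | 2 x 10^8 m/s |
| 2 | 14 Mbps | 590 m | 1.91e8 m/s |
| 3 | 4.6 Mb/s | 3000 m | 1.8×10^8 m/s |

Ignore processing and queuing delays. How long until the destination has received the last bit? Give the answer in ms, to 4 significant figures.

9.948 ms

L = 27000 bits.
Transmission delays (L/R per hop): 2.10938, 1.92857, 5.86957 ms; sum = 9.90751 ms.
Propagation delays (d/s per hop): 0.02055, 0.00308901, 0.0166667 ms; sum = 0.0403057 ms.
End-to-end = 9.948 ms.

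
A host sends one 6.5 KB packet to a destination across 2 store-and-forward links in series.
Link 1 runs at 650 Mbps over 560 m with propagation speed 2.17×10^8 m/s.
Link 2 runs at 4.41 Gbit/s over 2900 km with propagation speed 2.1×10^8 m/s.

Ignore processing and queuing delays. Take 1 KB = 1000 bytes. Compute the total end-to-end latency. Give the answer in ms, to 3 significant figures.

13.9 ms

L = 52000 bits.
Transmission delays (L/R per hop): 0.08, 0.0117914 ms; sum = 0.0917914 ms.
Propagation delays (d/s per hop): 0.00258065, 13.8095 ms; sum = 13.8121 ms.
End-to-end = 13.9 ms.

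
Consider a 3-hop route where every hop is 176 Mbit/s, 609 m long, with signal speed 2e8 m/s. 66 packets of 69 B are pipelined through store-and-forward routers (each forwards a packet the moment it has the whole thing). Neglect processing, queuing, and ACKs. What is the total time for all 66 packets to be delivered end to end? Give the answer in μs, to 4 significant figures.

222.4 μs

Per-hop transmission t_tx = L/R = 552/176000000 = 3.13636 μs.
Per-hop propagation t_prop = 609/200000000 = 3.045 μs.
Pipeline fill: first packet needs 3·t_tx to clear all hops; remaining 65 packets each add one t_tx.
Total = (3+66-1)·t_tx + 3·t_prop = 68·3.13636 + 3·3.045 = 222.4 μs.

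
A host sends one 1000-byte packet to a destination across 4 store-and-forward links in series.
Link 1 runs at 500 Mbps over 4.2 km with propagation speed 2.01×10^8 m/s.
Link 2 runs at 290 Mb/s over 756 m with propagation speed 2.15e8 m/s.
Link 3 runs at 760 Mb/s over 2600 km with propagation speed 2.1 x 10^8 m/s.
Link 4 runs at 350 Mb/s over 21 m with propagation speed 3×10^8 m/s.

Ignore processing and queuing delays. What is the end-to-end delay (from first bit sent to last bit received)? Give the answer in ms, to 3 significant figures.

L = 1000 × 8 = 8000 bits.
Transmission delays (L/R per hop): 0.016, 0.0275862, 0.0105263, 0.0228571 ms; sum = 0.0769697 ms.
Propagation delays (d/s per hop): 0.0208955, 0.00351628, 12.381, 7e-05 ms; sum = 12.4054 ms.
End-to-end = 12.5 ms.

12.5 ms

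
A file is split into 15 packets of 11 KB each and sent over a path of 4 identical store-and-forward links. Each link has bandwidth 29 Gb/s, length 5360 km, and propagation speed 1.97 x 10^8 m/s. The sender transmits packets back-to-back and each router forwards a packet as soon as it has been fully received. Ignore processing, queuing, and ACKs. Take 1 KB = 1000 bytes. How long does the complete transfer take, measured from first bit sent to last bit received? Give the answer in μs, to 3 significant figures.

109000 μs

Per-hop transmission t_tx = L/R = 88000/29000000000 = 3.03448 μs.
Per-hop propagation t_prop = 5360000/197000000 = 27208.1 μs.
Pipeline fill: first packet needs 4·t_tx to clear all hops; remaining 14 packets each add one t_tx.
Total = (4+15-1)·t_tx + 4·t_prop = 18·3.03448 + 4·27208.1 = 109000 μs.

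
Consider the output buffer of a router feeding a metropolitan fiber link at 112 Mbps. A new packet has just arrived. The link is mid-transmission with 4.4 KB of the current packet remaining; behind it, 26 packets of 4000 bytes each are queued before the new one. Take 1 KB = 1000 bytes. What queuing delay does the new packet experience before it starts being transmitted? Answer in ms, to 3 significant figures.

7.74 ms

Each queued packet: L/R = 32000/112000000 = 0.285714 ms.
26 queued → 7.42857 ms.
Plus remaining 35200 bits of current packet: 0.314286 ms.
Queuing delay = 7.74 ms.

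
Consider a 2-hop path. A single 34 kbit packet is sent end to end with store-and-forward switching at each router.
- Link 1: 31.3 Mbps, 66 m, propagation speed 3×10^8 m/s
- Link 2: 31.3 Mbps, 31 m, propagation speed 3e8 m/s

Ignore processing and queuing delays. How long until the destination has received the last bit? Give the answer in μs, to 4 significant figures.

2173 μs

L = 34000 bits.
Transmission delay per hop = L/R = 34000/31300000 = 1086.26 μs; 2 hops → 2172.52 μs.
Propagation delays (d/s per hop): 0.22, 0.103333 μs; sum = 0.323333 μs.
End-to-end = 2173 μs.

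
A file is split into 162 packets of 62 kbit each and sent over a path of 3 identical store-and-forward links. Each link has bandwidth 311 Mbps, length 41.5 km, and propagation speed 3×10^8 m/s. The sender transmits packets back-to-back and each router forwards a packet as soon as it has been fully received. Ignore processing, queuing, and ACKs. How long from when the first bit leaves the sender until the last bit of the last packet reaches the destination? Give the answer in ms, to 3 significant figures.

Per-hop transmission t_tx = L/R = 62000/311000000 = 0.199357 ms.
Per-hop propagation t_prop = 41500/300000000 = 0.138333 ms.
Pipeline fill: first packet needs 3·t_tx to clear all hops; remaining 161 packets each add one t_tx.
Total = (3+162-1)·t_tx + 3·t_prop = 164·0.199357 + 3·0.138333 = 33.1 ms.

33.1 ms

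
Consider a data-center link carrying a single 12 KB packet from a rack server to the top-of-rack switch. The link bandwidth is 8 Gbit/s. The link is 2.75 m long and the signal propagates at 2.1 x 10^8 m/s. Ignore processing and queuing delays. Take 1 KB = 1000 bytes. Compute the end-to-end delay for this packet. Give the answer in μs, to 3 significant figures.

12.0 μs

L = 96000 bits.
Transmission delay = L/R = 96000 / 8000000000 = 12 μs.
Propagation delay = d/s = 2.75 m / 210000000 m/s = 0.0130952 μs.
Total = 12.0 μs.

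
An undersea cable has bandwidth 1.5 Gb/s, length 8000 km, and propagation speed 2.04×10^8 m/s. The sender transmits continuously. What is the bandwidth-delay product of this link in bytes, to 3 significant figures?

Propagation delay = 8000000 / 204000000 = 0.0392157 s.
BDP = R × t_prop = 1500000000 × 0.0392157 = 58823500 bits.
In bytes: 58823500/8 = 7350000 bytes.

7350000 bytes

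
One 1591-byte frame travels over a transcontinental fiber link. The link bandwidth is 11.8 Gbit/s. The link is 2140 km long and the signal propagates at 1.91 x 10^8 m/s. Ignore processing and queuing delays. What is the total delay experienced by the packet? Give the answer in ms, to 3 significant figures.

11.2 ms

L = 1591 × 8 = 12728 bits.
Transmission delay = L/R = 12728 / 11800000000 = 0.00107864 ms.
Propagation delay = d/s = 2140000 m / 191000000 m/s = 11.2042 ms.
Total = 11.2 ms.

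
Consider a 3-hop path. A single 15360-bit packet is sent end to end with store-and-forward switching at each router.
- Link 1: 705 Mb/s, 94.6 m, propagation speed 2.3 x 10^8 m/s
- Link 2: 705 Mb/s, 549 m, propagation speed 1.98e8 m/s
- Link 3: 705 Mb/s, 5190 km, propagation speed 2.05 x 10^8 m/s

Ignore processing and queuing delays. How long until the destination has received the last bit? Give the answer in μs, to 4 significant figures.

25390 μs

Transmission delay per hop = L/R = 15360/705000000 = 21.7872 μs; 3 hops → 65.3617 μs.
Propagation delays (d/s per hop): 0.411304, 2.77273, 25317.1 μs; sum = 25320.3 μs.
End-to-end = 25390 μs.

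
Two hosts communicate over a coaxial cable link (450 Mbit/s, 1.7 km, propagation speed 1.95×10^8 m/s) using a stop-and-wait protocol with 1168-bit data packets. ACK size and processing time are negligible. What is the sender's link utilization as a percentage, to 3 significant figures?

13.0 %

t_tx = L/R = 1168/450000000 = 2.59556e-06 s.
t_prop = 1700/195000000 = 8.71795e-06 s; RTT = 1.74359e-05 s.
Cycle = t_tx + RTT = 2.00315e-05 s.
Utilization = t_tx / cycle = 2.59556e-06/2.00315e-05 = 13.0 %.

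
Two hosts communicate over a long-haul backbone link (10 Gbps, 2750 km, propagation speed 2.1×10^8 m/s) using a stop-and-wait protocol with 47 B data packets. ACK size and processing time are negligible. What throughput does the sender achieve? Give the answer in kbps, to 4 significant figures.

14.36 kbps

t_tx = L/R = 376/10000000000 = 3.76e-08 s.
t_prop = 2750000/210000000 = 0.0130952 s; RTT = 0.0261905 s.
Cycle = t_tx + RTT = 0.0261905 s.
Throughput = L / cycle = 376 / 0.0261905 = 14.36 kbps.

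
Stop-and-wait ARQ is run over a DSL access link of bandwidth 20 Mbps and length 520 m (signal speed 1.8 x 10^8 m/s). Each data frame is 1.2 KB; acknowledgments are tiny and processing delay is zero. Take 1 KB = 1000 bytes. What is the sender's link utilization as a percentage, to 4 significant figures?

98.81 %

t_tx = L/R = 9600/20000000 = 0.00048 s.
t_prop = 520/180000000 = 2.88889e-06 s; RTT = 5.77778e-06 s.
Cycle = t_tx + RTT = 0.000485778 s.
Utilization = t_tx / cycle = 0.00048/0.000485778 = 98.81 %.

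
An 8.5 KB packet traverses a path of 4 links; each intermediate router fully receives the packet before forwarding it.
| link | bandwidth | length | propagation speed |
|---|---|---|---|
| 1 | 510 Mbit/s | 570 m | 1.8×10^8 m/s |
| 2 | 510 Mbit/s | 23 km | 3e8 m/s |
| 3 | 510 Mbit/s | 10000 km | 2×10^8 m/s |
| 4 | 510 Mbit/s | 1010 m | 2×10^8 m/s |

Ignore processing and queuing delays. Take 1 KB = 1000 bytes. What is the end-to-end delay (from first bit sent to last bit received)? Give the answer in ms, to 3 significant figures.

L = 68000 bits.
Transmission delay per hop = L/R = 68000/510000000 = 0.133333 ms; 4 hops → 0.533333 ms.
Propagation delays (d/s per hop): 0.00316667, 0.0766667, 50, 0.00505 ms; sum = 50.0849 ms.
End-to-end = 50.6 ms.

50.6 ms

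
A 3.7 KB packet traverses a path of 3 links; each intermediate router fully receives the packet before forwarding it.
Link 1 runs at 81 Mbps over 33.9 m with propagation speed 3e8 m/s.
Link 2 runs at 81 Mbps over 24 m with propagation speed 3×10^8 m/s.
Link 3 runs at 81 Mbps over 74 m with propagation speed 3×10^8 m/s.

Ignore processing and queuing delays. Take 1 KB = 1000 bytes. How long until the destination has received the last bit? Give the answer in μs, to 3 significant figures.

L = 29600 bits.
Transmission delay per hop = L/R = 29600/81000000 = 365.432 μs; 3 hops → 1096.3 μs.
Propagation delays (d/s per hop): 0.113, 0.08, 0.246667 μs; sum = 0.439667 μs.
End-to-end = 1100 μs.

1100 μs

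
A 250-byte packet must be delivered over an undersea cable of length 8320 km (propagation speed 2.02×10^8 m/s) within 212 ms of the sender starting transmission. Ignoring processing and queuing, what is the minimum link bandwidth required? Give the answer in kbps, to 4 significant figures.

11.71 kbps

L = 2000 bits.
Propagation delay = 8320000 / 202000000 = 41.1881 ms.
Transmission budget = 212 − 41.1881 = 170.812 ms.
R ≥ L / t_tx = 2000 bits / 0.170812 s = 11.71 kbps.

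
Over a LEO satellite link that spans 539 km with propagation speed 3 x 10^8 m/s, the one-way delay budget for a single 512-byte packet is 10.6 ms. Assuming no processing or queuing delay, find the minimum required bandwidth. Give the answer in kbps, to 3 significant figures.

L = 4096 bits.
Propagation delay = 539000 / 300000000 = 1.79667 ms.
Transmission budget = 10.6 − 1.79667 = 8.80333 ms.
R ≥ L / t_tx = 4096 bits / 0.00880333 s = 465 kbps.

465 kbps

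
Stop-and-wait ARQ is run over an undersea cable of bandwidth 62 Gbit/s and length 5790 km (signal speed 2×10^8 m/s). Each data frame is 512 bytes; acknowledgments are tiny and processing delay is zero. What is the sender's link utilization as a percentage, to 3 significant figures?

t_tx = L/R = 4096/62000000000 = 6.60645e-08 s.
t_prop = 5790000/200000000 = 0.02895 s; RTT = 0.0579 s.
Cycle = t_tx + RTT = 0.0579001 s.
Utilization = t_tx / cycle = 6.60645e-08/0.0579001 = 0.000114 %.

0.000114 %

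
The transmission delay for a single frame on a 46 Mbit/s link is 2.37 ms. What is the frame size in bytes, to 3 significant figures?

13600 bytes

L = R × t_tx = 46000000 b/s × 0.00237 s = 109020 bits.
In bytes: 109020 / 8 = 13600 bytes.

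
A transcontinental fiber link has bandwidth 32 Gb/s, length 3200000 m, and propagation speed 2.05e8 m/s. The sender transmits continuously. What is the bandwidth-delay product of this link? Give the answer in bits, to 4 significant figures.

499500000 bits

Propagation delay = 3200000 / 2.05e+08 = 0.0156098 s.
BDP = R × t_prop = 32000000000 × 0.0156098 = 499512000 bits.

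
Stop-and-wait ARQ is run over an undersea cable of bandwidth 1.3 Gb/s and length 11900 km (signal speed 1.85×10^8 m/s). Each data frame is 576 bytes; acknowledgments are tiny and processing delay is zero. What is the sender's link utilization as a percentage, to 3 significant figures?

0.00276 %

t_tx = L/R = 4608/1300000000 = 3.54462e-06 s.
t_prop = 11900000/185000000 = 0.0643243 s; RTT = 0.128649 s.
Cycle = t_tx + RTT = 0.128652 s.
Utilization = t_tx / cycle = 3.54462e-06/0.128652 = 0.00276 %.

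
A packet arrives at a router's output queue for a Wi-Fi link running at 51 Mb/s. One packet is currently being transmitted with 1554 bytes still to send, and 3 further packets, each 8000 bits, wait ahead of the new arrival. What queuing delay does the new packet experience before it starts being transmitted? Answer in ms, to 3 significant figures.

0.714 ms

Each queued packet: L/R = 8000/51000000 = 0.156863 ms.
3 queued → 0.470588 ms.
Plus remaining 12432 bits of current packet: 0.243765 ms.
Queuing delay = 0.714 ms.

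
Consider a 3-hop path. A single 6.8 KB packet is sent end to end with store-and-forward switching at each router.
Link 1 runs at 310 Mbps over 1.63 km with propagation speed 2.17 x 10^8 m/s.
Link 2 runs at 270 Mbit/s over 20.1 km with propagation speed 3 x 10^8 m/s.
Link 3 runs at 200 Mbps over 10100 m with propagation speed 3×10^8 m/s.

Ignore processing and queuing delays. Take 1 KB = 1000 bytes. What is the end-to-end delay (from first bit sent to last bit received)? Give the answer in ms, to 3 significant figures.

L = 54400 bits.
Transmission delays (L/R per hop): 0.175484, 0.201481, 0.272 ms; sum = 0.648965 ms.
Propagation delays (d/s per hop): 0.00751152, 0.067, 0.0336667 ms; sum = 0.108178 ms.
End-to-end = 0.757 ms.

0.757 ms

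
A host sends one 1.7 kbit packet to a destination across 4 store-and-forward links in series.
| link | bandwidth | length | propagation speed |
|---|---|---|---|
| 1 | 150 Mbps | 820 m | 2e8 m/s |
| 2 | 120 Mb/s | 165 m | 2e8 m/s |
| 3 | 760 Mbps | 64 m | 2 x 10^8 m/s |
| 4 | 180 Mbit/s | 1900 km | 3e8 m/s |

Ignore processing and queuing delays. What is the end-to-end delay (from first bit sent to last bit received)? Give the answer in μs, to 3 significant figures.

6380 μs

L = 1700 bits.
Transmission delays (L/R per hop): 11.3333, 14.1667, 2.23684, 9.44444 μs; sum = 37.1813 μs.
Propagation delays (d/s per hop): 4.1, 0.825, 0.32, 6333.33 μs; sum = 6338.58 μs.
End-to-end = 6380 μs.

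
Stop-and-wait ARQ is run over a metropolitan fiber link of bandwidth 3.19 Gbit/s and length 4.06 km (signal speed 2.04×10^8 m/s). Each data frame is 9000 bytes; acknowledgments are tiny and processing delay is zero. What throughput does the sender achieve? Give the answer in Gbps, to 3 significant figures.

t_tx = L/R = 72000/3190000000 = 2.25705e-05 s.
t_prop = 4060/204000000 = 1.9902e-05 s; RTT = 3.98039e-05 s.
Cycle = t_tx + RTT = 6.23745e-05 s.
Throughput = L / cycle = 72000 / 6.23745e-05 = 1.15 Gbps.

1.15 Gbps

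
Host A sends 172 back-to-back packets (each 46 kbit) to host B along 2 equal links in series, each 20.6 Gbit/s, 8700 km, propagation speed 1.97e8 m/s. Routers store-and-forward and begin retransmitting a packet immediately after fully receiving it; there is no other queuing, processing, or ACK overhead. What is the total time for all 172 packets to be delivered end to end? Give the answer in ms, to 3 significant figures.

Per-hop transmission t_tx = L/R = 46000/20600000000 = 0.00223301 ms.
Per-hop propagation t_prop = 8700000/197000000 = 44.1624 ms.
Pipeline fill: first packet needs 2·t_tx to clear all hops; remaining 171 packets each add one t_tx.
Total = (2+172-1)·t_tx + 2·t_prop = 173·0.00223301 + 2·44.1624 = 88.7 ms.

88.7 ms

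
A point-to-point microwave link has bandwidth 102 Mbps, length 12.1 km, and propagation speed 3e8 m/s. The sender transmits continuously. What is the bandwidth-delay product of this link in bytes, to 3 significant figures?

Propagation delay = 12100 / 300000000 = 4.03333e-05 s.
BDP = R × t_prop = 102000000 × 4.03333e-05 = 4114 bits.
In bytes: 4114/8 = 514 bytes.

514 bytes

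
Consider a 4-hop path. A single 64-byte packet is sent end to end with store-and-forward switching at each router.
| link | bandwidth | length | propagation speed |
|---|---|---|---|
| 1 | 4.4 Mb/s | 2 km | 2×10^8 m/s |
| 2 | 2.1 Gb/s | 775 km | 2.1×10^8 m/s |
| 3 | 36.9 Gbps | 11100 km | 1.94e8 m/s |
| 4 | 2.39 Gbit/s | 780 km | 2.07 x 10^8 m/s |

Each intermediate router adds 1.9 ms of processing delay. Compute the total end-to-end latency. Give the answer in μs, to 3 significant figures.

70500 μs

L = 64 × 8 = 512 bits.
Transmission delays (L/R per hop): 116.364, 0.24381, 0.0138753, 0.214226 μs; sum = 116.836 μs.
Propagation delays (d/s per hop): 10, 3690.48, 57216.5, 3768.12 μs; sum = 64685.1 μs.
Processing at 3 router(s): 3 × 1.9 ms = 5700 μs.
End-to-end = 70500 μs.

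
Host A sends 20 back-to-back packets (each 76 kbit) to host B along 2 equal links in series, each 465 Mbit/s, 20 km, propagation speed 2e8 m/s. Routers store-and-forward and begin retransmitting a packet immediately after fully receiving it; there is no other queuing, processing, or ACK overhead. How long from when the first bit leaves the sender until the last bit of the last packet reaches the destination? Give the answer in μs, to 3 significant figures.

Per-hop transmission t_tx = L/R = 76000/465000000 = 163.441 μs.
Per-hop propagation t_prop = 20000/200000000 = 100 μs.
Pipeline fill: first packet needs 2·t_tx to clear all hops; remaining 19 packets each add one t_tx.
Total = (2+20-1)·t_tx + 2·t_prop = 21·163.441 + 2·100 = 3630 μs.

3630 μs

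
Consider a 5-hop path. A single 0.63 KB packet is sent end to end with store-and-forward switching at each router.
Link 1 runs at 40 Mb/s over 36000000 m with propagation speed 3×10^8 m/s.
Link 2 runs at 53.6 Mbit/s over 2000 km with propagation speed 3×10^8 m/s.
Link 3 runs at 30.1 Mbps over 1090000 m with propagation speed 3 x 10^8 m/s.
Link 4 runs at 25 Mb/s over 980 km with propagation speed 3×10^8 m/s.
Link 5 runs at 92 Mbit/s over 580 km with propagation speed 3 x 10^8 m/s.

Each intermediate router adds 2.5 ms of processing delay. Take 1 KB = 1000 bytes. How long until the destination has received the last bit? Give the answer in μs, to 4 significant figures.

L = 5040 bits.
Transmission delays (L/R per hop): 126, 94.0299, 167.442, 201.6, 54.7826 μs; sum = 643.854 μs.
Propagation delays (d/s per hop): 120000, 6666.67, 3633.33, 3266.67, 1933.33 μs; sum = 135500 μs.
Processing at 4 router(s): 4 × 2.5 ms = 10000 μs.
End-to-end = 146100 μs.

146100 μs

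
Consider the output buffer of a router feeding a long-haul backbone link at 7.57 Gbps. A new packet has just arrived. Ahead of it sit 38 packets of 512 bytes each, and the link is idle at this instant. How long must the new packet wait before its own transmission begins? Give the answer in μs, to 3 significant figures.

20.6 μs

Each queued packet: L/R = 4096/7570000000 = 0.541083 μs.
38 queued → 20.5612 μs.
Queuing delay = 20.6 μs.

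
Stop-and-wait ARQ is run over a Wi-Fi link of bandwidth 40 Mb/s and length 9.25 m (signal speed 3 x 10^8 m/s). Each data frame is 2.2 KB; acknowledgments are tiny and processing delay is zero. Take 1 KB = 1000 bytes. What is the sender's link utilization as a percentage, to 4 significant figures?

t_tx = L/R = 17600/40000000 = 0.00044 s.
t_prop = 9.25/300000000 = 3.08333e-08 s; RTT = 6.16667e-08 s.
Cycle = t_tx + RTT = 0.000440062 s.
Utilization = t_tx / cycle = 0.00044/0.000440062 = 99.99 %.

99.99 %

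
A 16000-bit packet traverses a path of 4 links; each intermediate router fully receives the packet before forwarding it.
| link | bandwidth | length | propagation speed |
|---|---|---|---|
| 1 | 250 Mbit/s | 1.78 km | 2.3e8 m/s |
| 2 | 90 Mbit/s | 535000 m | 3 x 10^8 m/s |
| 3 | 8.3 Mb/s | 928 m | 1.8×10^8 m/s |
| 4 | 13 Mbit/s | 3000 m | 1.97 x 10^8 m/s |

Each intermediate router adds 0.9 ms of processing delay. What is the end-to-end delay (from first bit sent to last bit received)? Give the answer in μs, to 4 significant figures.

7912 μs

Transmission delays (L/R per hop): 64, 177.778, 1927.71, 1230.77 μs; sum = 3400.26 μs.
Propagation delays (d/s per hop): 7.73913, 1783.33, 5.15556, 15.2284 μs; sum = 1811.46 μs.
Processing at 3 router(s): 3 × 0.9 ms = 2700 μs.
End-to-end = 7912 μs.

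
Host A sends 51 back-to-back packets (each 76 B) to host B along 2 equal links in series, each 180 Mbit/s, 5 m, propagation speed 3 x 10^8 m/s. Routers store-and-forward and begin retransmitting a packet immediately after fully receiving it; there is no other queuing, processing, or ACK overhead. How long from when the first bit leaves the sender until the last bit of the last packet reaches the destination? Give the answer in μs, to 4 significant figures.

175.7 μs

Per-hop transmission t_tx = L/R = 608/180000000 = 3.37778 μs.
Per-hop propagation t_prop = 5/300000000 = 0.0166667 μs.
Pipeline fill: first packet needs 2·t_tx to clear all hops; remaining 50 packets each add one t_tx.
Total = (2+51-1)·t_tx + 2·t_prop = 52·3.37778 + 2·0.0166667 = 175.7 μs.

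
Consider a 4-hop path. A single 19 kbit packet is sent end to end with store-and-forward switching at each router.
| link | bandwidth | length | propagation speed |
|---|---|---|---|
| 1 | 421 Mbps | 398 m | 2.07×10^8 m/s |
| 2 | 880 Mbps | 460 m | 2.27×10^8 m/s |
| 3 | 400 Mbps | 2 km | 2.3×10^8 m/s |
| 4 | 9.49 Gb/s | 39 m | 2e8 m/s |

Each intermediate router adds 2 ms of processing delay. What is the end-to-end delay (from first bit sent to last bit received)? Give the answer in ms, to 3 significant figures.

L = 19000 bits.
Transmission delays (L/R per hop): 0.0451306, 0.0215909, 0.0475, 0.00200211 ms; sum = 0.116224 ms.
Propagation delays (d/s per hop): 0.00192271, 0.00202643, 0.00869565, 0.000195 ms; sum = 0.0128398 ms.
Processing at 3 router(s): 3 × 2 ms = 6 ms.
End-to-end = 6.13 ms.

6.13 ms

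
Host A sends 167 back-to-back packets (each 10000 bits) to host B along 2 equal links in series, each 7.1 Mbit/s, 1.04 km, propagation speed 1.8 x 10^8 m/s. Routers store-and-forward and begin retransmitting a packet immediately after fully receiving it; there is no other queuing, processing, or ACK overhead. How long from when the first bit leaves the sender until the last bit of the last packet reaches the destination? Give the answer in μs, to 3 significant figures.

Per-hop transmission t_tx = L/R = 10000/7100000 = 1408.45 μs.
Per-hop propagation t_prop = 1040/180000000 = 5.77778 μs.
Pipeline fill: first packet needs 2·t_tx to clear all hops; remaining 166 packets each add one t_tx.
Total = (2+167-1)·t_tx + 2·t_prop = 168·1408.45 + 2·5.77778 = 237000 μs.

237000 μs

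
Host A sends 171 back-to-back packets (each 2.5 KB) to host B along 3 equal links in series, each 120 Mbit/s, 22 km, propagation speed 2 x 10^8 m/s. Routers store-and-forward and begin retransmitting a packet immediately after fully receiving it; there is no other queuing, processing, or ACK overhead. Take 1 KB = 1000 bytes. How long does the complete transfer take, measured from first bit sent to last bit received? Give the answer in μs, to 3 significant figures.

Per-hop transmission t_tx = L/R = 20000/120000000 = 166.667 μs.
Per-hop propagation t_prop = 22000/200000000 = 110 μs.
Pipeline fill: first packet needs 3·t_tx to clear all hops; remaining 170 packets each add one t_tx.
Total = (3+171-1)·t_tx + 3·t_prop = 173·166.667 + 3·110 = 29200 μs.

29200 μs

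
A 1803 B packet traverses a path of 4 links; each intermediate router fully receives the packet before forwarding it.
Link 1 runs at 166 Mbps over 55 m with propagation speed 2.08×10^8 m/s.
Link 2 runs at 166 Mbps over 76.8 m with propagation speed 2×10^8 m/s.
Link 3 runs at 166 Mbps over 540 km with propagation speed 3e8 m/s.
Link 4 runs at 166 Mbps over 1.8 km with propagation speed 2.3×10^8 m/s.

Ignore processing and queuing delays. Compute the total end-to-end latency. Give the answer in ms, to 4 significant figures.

2.156 ms

L = 1803 × 8 = 14424 bits.
Transmission delay per hop = L/R = 14424/166000000 = 0.0868916 ms; 4 hops → 0.347566 ms.
Propagation delays (d/s per hop): 0.000264423, 0.000384, 1.8, 0.00782609 ms; sum = 1.80847 ms.
End-to-end = 2.156 ms.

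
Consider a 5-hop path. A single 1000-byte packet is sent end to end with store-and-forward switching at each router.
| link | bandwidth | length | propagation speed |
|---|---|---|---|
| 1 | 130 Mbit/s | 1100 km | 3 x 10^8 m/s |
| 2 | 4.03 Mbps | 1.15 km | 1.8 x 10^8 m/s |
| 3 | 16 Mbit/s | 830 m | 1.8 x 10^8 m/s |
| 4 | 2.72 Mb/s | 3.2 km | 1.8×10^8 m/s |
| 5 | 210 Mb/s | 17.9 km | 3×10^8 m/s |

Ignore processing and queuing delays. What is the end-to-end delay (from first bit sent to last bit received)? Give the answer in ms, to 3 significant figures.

L = 1000 × 8 = 8000 bits.
Transmission delays (L/R per hop): 0.0615385, 1.98511, 0.5, 2.94118, 0.0380952 ms; sum = 5.52592 ms.
Propagation delays (d/s per hop): 3.66667, 0.00638889, 0.00461111, 0.0177778, 0.0596667 ms; sum = 3.75511 ms.
End-to-end = 9.28 ms.

9.28 ms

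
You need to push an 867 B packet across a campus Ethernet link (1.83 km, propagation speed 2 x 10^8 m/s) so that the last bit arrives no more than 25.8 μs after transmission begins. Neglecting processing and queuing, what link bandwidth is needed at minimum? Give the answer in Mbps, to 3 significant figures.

L = 6936 bits.
Propagation delay = 1830 / 200000000 = 9.15 μs.
Transmission budget = 25.8 − 9.15 = 16.65 μs.
R ≥ L / t_tx = 6936 bits / 1.665e-05 s = 417 Mbps.

417 Mbps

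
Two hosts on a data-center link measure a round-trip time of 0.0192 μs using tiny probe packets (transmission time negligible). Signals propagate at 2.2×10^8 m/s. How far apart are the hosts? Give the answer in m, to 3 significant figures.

2.11 m

One-way propagation = RTT/2 = 0.0096 μs.
d = s × t = 2.2e+08 × 9.6e-09 = 2.11 m.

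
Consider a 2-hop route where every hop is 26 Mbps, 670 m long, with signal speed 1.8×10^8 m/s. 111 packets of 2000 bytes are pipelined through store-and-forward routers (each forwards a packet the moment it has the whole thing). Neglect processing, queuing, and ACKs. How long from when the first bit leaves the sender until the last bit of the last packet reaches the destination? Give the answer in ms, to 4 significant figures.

68.93 ms

Per-hop transmission t_tx = L/R = 16000/26000000 = 0.615385 ms.
Per-hop propagation t_prop = 670/180000000 = 0.00372222 ms.
Pipeline fill: first packet needs 2·t_tx to clear all hops; remaining 110 packets each add one t_tx.
Total = (2+111-1)·t_tx + 2·t_prop = 112·0.615385 + 2·0.00372222 = 68.93 ms.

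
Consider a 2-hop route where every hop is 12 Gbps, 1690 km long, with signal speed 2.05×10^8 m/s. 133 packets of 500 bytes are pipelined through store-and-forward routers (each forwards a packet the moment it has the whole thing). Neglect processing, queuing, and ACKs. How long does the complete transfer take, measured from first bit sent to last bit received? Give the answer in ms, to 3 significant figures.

Per-hop transmission t_tx = L/R = 4000/12000000000 = 0.000333333 ms.
Per-hop propagation t_prop = 1690000/2.05e+08 = 8.2439 ms.
Pipeline fill: first packet needs 2·t_tx to clear all hops; remaining 132 packets each add one t_tx.
Total = (2+133-1)·t_tx + 2·t_prop = 134·0.000333333 + 2·8.2439 = 16.5 ms.

16.5 ms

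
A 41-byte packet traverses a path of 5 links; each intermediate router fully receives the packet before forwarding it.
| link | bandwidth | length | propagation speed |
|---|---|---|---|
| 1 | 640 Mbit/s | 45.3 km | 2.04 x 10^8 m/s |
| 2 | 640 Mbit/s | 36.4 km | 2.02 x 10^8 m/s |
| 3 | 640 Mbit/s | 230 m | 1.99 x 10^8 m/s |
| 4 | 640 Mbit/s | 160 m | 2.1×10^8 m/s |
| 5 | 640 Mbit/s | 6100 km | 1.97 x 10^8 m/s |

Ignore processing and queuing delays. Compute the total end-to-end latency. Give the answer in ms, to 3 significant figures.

L = 41 × 8 = 328 bits.
Transmission delay per hop = L/R = 328/640000000 = 0.0005125 ms; 5 hops → 0.0025625 ms.
Propagation delays (d/s per hop): 0.222059, 0.180198, 0.00115578, 0.000761905, 30.9645 ms; sum = 31.3686 ms.
End-to-end = 31.4 ms.

31.4 ms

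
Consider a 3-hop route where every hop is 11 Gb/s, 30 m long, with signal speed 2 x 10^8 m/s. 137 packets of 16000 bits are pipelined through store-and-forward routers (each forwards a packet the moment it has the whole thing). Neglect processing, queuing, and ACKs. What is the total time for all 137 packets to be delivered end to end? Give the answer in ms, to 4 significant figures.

Per-hop transmission t_tx = L/R = 16000/11000000000 = 0.00145455 ms.
Per-hop propagation t_prop = 30/200000000 = 0.00015 ms.
Pipeline fill: first packet needs 3·t_tx to clear all hops; remaining 136 packets each add one t_tx.
Total = (3+137-1)·t_tx + 3·t_prop = 139·0.00145455 + 3·0.00015 = 0.2026 ms.

0.2026 ms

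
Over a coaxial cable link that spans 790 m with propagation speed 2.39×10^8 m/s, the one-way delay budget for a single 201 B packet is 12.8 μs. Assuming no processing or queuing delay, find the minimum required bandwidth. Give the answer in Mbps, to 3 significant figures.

169 Mbps

L = 1608 bits.
Propagation delay = 790 / 239000000 = 3.30544 μs.
Transmission budget = 12.8 − 3.30544 = 9.49456 μs.
R ≥ L / t_tx = 1608 bits / 9.49456e-06 s = 169 Mbps.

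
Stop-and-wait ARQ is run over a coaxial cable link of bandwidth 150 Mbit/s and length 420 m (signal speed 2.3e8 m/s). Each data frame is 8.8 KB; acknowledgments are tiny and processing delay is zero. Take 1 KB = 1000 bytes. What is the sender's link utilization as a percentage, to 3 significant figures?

t_tx = L/R = 70400/150000000 = 0.000469333 s.
t_prop = 420/2.3e+08 = 1.82609e-06 s; RTT = 3.65217e-06 s.
Cycle = t_tx + RTT = 0.000472986 s.
Utilization = t_tx / cycle = 0.000469333/0.000472986 = 99.2 %.

99.2 %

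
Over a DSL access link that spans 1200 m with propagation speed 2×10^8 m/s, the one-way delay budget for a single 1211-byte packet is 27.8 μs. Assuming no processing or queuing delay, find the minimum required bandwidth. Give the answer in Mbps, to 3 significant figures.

444 Mbps

L = 9688 bits.
Propagation delay = 1200 / 200000000 = 6 μs.
Transmission budget = 27.8 − 6 = 21.8 μs.
R ≥ L / t_tx = 9688 bits / 2.18e-05 s = 444 Mbps.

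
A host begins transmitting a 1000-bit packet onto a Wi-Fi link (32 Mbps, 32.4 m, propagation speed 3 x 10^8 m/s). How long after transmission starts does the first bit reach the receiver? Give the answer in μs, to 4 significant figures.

First bit experiences only propagation delay: d/s = 32.4/300000000 = 0.1080 μs.

0.1080 μs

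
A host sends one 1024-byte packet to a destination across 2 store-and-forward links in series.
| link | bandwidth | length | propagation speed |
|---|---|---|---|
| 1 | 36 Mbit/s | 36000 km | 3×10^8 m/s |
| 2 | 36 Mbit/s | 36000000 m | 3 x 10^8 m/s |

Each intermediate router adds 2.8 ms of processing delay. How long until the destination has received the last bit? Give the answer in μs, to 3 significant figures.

243000 μs

L = 1024 × 8 = 8192 bits.
Transmission delay per hop = L/R = 8192/36000000 = 227.556 μs; 2 hops → 455.111 μs.
Propagation delays (d/s per hop): 120000, 120000 μs; sum = 240000 μs.
Processing at 1 router(s): 1 × 2.8 ms = 2800 μs.
End-to-end = 243000 μs.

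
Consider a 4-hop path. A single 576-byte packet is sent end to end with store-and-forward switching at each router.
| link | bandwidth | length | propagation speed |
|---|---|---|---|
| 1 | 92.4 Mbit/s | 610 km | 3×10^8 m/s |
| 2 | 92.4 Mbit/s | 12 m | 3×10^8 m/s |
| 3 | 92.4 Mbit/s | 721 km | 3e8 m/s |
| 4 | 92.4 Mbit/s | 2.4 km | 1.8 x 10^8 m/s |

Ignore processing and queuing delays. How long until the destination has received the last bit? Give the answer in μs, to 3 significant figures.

4650 μs

L = 576 × 8 = 4608 bits.
Transmission delay per hop = L/R = 4608/92400000 = 49.8701 μs; 4 hops → 199.481 μs.
Propagation delays (d/s per hop): 2033.33, 0.04, 2403.33, 13.3333 μs; sum = 4450.04 μs.
End-to-end = 4650 μs.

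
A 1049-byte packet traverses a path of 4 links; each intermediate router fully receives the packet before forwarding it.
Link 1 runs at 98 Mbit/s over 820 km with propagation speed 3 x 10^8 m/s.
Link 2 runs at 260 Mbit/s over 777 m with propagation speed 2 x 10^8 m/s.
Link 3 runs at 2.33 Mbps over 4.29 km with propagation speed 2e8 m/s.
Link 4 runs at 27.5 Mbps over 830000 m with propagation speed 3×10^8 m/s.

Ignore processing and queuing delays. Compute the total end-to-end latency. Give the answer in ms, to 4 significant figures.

L = 1049 × 8 = 8392 bits.
Transmission delays (L/R per hop): 0.0856327, 0.0322769, 3.60172, 0.305164 ms; sum = 4.02479 ms.
Propagation delays (d/s per hop): 2.73333, 0.003885, 0.02145, 2.76667 ms; sum = 5.52534 ms.
End-to-end = 9.550 ms.

9.550 ms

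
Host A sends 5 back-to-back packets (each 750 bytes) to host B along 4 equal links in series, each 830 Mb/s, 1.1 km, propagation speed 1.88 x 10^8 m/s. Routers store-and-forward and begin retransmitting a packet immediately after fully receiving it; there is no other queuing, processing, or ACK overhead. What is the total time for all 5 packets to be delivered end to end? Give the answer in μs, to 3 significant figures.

81.2 μs

Per-hop transmission t_tx = L/R = 6000/830000000 = 7.22892 μs.
Per-hop propagation t_prop = 1100/188000000 = 5.85106 μs.
Pipeline fill: first packet needs 4·t_tx to clear all hops; remaining 4 packets each add one t_tx.
Total = (4+5-1)·t_tx + 4·t_prop = 8·7.22892 + 4·5.85106 = 81.2 μs.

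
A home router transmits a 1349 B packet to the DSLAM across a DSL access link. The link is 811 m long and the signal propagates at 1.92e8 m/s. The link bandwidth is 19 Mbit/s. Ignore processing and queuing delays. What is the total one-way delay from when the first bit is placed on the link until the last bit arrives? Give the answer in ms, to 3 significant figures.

0.572 ms

L = 1349 × 8 = 10792 bits.
Transmission delay = L/R = 10792 / 19000000 = 0.568 ms.
Propagation delay = d/s = 811 m / 192000000 m/s = 0.00422396 ms.
Total = 0.572 ms.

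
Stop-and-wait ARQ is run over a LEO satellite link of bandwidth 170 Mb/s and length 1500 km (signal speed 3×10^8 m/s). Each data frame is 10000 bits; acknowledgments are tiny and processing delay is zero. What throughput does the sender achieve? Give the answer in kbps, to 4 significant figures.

t_tx = L/R = 10000/170000000 = 5.88235e-05 s.
t_prop = 1500000/300000000 = 0.005 s; RTT = 0.01 s.
Cycle = t_tx + RTT = 0.0100588 s.
Throughput = L / cycle = 10000 / 0.0100588 = 994.2 kbps.

994.2 kbps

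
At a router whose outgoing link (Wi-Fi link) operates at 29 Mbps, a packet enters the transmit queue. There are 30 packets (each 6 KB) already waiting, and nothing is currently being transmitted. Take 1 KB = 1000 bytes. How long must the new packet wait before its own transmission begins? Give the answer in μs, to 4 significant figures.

49660 μs

Each queued packet: L/R = 48000/29000000 = 1655.17 μs.
30 queued → 49655.2 μs.
Queuing delay = 49660 μs.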